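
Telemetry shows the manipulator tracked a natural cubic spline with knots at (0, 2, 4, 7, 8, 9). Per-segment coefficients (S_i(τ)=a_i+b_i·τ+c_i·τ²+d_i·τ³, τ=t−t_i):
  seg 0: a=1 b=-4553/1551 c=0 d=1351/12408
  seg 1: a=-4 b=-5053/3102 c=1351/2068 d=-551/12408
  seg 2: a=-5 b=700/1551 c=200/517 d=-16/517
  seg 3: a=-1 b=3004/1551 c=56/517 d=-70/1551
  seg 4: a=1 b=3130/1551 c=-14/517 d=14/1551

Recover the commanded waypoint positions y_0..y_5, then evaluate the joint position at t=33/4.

y_0=1 y_1=-4 y_2=-5 y_3=-1 y_4=1 y_5=3
S(33/4) = 24865/16544

y_0 = S_0(0) = a_0 = 1
y_1 = S_1(0) = a_1 = -4
y_2 = S_2(0) = a_2 = -5
y_3 = S_3(0) = a_3 = -1
y_4 = S_4(0) = a_4 = 1
y_5 = S_4(1) = 3
t_q=33/4 is in segment 4 (τ=1/4); S_4(τ)=24865/16544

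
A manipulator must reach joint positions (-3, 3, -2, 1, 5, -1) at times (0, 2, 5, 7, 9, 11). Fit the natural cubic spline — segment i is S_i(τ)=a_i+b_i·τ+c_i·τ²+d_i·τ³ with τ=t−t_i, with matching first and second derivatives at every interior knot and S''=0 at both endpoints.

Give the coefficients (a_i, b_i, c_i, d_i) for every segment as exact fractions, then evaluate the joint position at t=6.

  seg 0: a=-3 b=3254/771 c=0 d=-941/3084
  seg 1: a=3 b=431/771 c=-941/514 d=1679/4626
  seg 2: a=-2 b=-965/1542 c=369/257 d=-575/3084
  seg 3: a=1 b=4441/1542 c=163/514 d=-2335/6168
  seg 4: a=5 b=-304/771 c=-2009/1028 d=2009/6168
S(6) = -1415/1028

Δ: Δ0=3, Δ1=-5/3, Δ2=3/2, Δ3=2, Δ4=-3
row 1: diag=10, rhs=-28; c'=3/10, d'=-14/5
row 2: denom=10−3·3/10=91/10; d'=(19−3·-14/5)/(91/10)=274/91
row 3: denom=8−2·20/91=688/91; d'=(3−2·274/91)/(688/91)=-275/688
row 4: denom=8−2·91/344=1285/172; d'=(-30−2·-275/688)/(1285/172)=-2009/514
back: M4=-2009/514
back: M3=-275/688−91/344·-2009/514=163/257
back: M2=274/91−20/91·163/257=738/257
back: M1=-14/5−3/10·738/257=-941/257
M: M0=0, M1=-941/257, M2=738/257, M3=163/257, M4=-2009/514, M5=0
seg 0: a=-3, c=M0/2=0, d=(M1−M0)/(6·2)=-941/3084, b=Δ0−h0·(2M0+M1)/6=3254/771
seg 1: a=3, c=M1/2=-941/514, d=(M2−M1)/(6·3)=1679/4626, b=Δ1−h1·(2M1+M2)/6=431/771
seg 2: a=-2, c=M2/2=369/257, d=(M3−M2)/(6·2)=-575/3084, b=Δ2−h2·(2M2+M3)/6=-965/1542
seg 3: a=1, c=M3/2=163/514, d=(M4−M3)/(6·2)=-2335/6168, b=Δ3−h3·(2M3+M4)/6=4441/1542
seg 4: a=5, c=M4/2=-2009/1028, d=(M5−M4)/(6·2)=2009/6168, b=Δ4−h4·(2M4+M5)/6=-304/771
t_q=6 → seg 2, τ=1; S=-2+-965/1542·τ+369/257·τ²+-575/3084·τ³=-1415/1028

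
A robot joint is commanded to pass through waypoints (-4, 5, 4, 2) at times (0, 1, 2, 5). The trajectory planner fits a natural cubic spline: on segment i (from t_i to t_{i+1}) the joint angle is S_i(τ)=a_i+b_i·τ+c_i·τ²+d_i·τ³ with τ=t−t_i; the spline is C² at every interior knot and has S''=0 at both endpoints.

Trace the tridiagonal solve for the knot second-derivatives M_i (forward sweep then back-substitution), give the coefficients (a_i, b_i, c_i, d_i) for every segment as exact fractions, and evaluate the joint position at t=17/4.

  seg 0: a=-4 b=1078/93 c=0 d=-241/93
  seg 1: a=5 b=355/93 c=-241/31 d=275/93
  seg 2: a=4 b=-266/93 c=34/31 d=-34/279
S(17/4) = 1715/992

Δ: Δ0=9, Δ1=-1, Δ2=-2/3
row 1: diag=4, rhs=-60; c'=1/4, d'=-15
row 2: denom=8−1·1/4=31/4; d'=(2−1·-15)/(31/4)=68/31
back: M2=68/31
back: M1=-15−1/4·68/31=-482/31
M: M0=0, M1=-482/31, M2=68/31, M3=0
seg 0: a=-4, c=M0/2=0, d=(M1−M0)/(6·1)=-241/93, b=Δ0−h0·(2M0+M1)/6=1078/93
seg 1: a=5, c=M1/2=-241/31, d=(M2−M1)/(6·1)=275/93, b=Δ1−h1·(2M1+M2)/6=355/93
seg 2: a=4, c=M2/2=34/31, d=(M3−M2)/(6·3)=-34/279, b=Δ2−h2·(2M2+M3)/6=-266/93
t_q=17/4 → seg 2, τ=9/4; S=4+-266/93·τ+34/31·τ²+-34/279·τ³=1715/992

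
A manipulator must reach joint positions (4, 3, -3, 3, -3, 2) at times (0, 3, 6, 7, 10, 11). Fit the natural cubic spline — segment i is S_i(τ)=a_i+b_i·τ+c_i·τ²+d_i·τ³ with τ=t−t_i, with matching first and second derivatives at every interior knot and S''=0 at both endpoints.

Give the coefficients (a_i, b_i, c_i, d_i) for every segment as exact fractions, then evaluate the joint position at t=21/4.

  seg 0: a=4 b=1774/1563 c=0 d=-85/521
  seg 1: a=3 b=-5111/1563 c=-765/521 d=8870/14067
  seg 2: a=-3 b=7729/1563 c=6575/1563 d=-1642/521
  seg 3: a=3 b=6101/1563 c=-8203/1563 d=15382/14067
  seg 4: a=-3 b=3029/1563 c=2393/521 d=-2393/1563
S(21/4) = -76833/16672

Δ: Δ0=-1/3, Δ1=-2, Δ2=6, Δ3=-2, Δ4=5
row 1: diag=12, rhs=-10; c'=1/4, d'=-5/6
row 2: denom=8−3·1/4=29/4; d'=(48−3·-5/6)/(29/4)=202/29
row 3: denom=8−1·4/29=228/29; d'=(-48−1·202/29)/(228/29)=-797/114
row 4: denom=8−3·29/76=521/76; d'=(42−3·-797/114)/(521/76)=4786/521
back: M4=4786/521
back: M3=-797/114−29/76·4786/521=-16406/1563
back: M2=202/29−4/29·-16406/1563=13150/1563
back: M1=-5/6−1/4·13150/1563=-1530/521
M: M0=0, M1=-1530/521, M2=13150/1563, M3=-16406/1563, M4=4786/521, M5=0
seg 0: a=4, c=M0/2=0, d=(M1−M0)/(6·3)=-85/521, b=Δ0−h0·(2M0+M1)/6=1774/1563
seg 1: a=3, c=M1/2=-765/521, d=(M2−M1)/(6·3)=8870/14067, b=Δ1−h1·(2M1+M2)/6=-5111/1563
seg 2: a=-3, c=M2/2=6575/1563, d=(M3−M2)/(6·1)=-1642/521, b=Δ2−h2·(2M2+M3)/6=7729/1563
seg 3: a=3, c=M3/2=-8203/1563, d=(M4−M3)/(6·3)=15382/14067, b=Δ3−h3·(2M3+M4)/6=6101/1563
seg 4: a=-3, c=M4/2=2393/521, d=(M5−M4)/(6·1)=-2393/1563, b=Δ4−h4·(2M4+M5)/6=3029/1563
t_q=21/4 → seg 1, τ=9/4; S=3+-5111/1563·τ+-765/521·τ²+8870/14067·τ³=-76833/16672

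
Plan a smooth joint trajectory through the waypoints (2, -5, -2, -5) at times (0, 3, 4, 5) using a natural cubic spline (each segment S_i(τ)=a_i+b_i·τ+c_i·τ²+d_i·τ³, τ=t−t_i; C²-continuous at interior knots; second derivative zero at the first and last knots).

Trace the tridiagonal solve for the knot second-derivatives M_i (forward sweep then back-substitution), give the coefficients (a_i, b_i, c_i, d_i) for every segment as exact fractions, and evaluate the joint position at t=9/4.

Δ: Δ0=-7/3, Δ1=3, Δ2=-3
row 1: diag=8, rhs=32; c'=1/8, d'=4
row 2: denom=4−1·1/8=31/8; d'=(-36−1·4)/(31/8)=-320/31
back: M2=-320/31
back: M1=4−1/8·-320/31=164/31
M: M0=0, M1=164/31, M2=-320/31, M3=0
seg 0: a=2, c=M0/2=0, d=(M1−M0)/(6·3)=82/279, b=Δ0−h0·(2M0+M1)/6=-463/93
seg 1: a=-5, c=M1/2=82/31, d=(M2−M1)/(6·1)=-242/93, b=Δ1−h1·(2M1+M2)/6=275/93
seg 2: a=-2, c=M2/2=-160/31, d=(M3−M2)/(6·1)=160/93, b=Δ2−h2·(2M2+M3)/6=41/93
t_q=9/4 → seg 0, τ=9/4; S=2+-463/93·τ+0·τ²+82/279·τ³=-5807/992

  seg 0: a=2 b=-463/93 c=0 d=82/279
  seg 1: a=-5 b=275/93 c=82/31 d=-242/93
  seg 2: a=-2 b=41/93 c=-160/31 d=160/93
S(9/4) = -5807/992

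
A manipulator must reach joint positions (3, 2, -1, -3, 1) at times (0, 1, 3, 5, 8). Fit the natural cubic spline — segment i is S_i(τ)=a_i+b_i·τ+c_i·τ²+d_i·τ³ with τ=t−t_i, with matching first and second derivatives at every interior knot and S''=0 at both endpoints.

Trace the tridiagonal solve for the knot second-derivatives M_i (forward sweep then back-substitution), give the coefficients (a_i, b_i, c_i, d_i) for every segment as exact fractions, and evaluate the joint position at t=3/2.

Δ: Δ0=-1, Δ1=-3/2, Δ2=-1, Δ3=4/3
row 1: diag=6, rhs=-3; c'=1/3, d'=-1/2
row 2: denom=8−2·1/3=22/3; d'=(3−2·-1/2)/(22/3)=6/11
row 3: denom=10−2·3/11=104/11; d'=(14−2·6/11)/(104/11)=71/52
back: M3=71/52
back: M2=6/11−3/11·71/52=9/52
back: M1=-1/2−1/3·9/52=-29/52
M: M0=0, M1=-29/52, M2=9/52, M3=71/52, M4=0
seg 0: a=3, c=M0/2=0, d=(M1−M0)/(6·1)=-29/312, b=Δ0−h0·(2M0+M1)/6=-283/312
seg 1: a=2, c=M1/2=-29/104, d=(M2−M1)/(6·2)=19/312, b=Δ1−h1·(2M1+M2)/6=-185/156
seg 2: a=-1, c=M2/2=9/104, d=(M3−M2)/(6·2)=31/312, b=Δ2−h2·(2M2+M3)/6=-245/156
seg 3: a=-3, c=M3/2=71/104, d=(M4−M3)/(6·3)=-71/936, b=Δ3−h3·(2M3+M4)/6=-5/156
t_q=3/2 → seg 1, τ=1/2; S=2+-185/156·τ+-29/104·τ²+19/312·τ³=1119/832

  seg 0: a=3 b=-283/312 c=0 d=-29/312
  seg 1: a=2 b=-185/156 c=-29/104 d=19/312
  seg 2: a=-1 b=-245/156 c=9/104 d=31/312
  seg 3: a=-3 b=-5/156 c=71/104 d=-71/936
S(3/2) = 1119/832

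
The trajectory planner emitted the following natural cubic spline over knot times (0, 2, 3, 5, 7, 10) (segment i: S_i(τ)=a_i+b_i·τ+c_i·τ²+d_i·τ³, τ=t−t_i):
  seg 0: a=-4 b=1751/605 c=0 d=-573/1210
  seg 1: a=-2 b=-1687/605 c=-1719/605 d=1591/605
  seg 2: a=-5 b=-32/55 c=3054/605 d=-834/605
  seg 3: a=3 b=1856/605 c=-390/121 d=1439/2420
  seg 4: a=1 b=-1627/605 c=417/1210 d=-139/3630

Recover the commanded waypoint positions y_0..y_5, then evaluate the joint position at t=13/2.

y_0 = S_0(0) = a_0 = -4
y_1 = S_1(0) = a_1 = -2
y_2 = S_2(0) = a_2 = -5
y_3 = S_3(0) = a_3 = 3
y_4 = S_4(0) = a_4 = 1
y_5 = S_4(3) = -5
t_q=13/2 is in segment 3 (τ=3/2); S_3(τ)=45621/19360

y_0=-4 y_1=-2 y_2=-5 y_3=3 y_4=1 y_5=-5
S(13/2) = 45621/19360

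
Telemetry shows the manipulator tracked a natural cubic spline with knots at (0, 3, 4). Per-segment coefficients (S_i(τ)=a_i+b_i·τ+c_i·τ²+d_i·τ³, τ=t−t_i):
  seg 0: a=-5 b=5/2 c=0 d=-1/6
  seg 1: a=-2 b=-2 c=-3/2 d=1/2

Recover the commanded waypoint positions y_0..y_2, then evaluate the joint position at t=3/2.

y_0=-5 y_1=-2 y_2=-5
S(3/2) = -29/16

y_0 = S_0(0) = a_0 = -5
y_1 = S_1(0) = a_1 = -2
y_2 = S_1(1) = -5
t_q=3/2 is in segment 0 (τ=3/2); S_0(τ)=-29/16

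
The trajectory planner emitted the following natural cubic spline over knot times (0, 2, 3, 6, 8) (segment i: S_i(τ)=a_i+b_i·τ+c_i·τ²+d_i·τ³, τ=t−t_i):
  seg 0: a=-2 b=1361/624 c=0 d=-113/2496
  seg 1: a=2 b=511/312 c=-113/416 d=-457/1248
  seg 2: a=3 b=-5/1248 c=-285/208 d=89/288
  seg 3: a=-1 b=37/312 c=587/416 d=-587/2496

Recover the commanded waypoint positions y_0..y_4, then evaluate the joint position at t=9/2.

y_0=-2 y_1=2 y_2=3 y_3=-1 y_4=3
S(9/2) = 3175/3328

y_0 = S_0(0) = a_0 = -2
y_1 = S_1(0) = a_1 = 2
y_2 = S_2(0) = a_2 = 3
y_3 = S_3(0) = a_3 = -1
y_4 = S_3(2) = 3
t_q=9/2 is in segment 2 (τ=3/2); S_2(τ)=3175/3328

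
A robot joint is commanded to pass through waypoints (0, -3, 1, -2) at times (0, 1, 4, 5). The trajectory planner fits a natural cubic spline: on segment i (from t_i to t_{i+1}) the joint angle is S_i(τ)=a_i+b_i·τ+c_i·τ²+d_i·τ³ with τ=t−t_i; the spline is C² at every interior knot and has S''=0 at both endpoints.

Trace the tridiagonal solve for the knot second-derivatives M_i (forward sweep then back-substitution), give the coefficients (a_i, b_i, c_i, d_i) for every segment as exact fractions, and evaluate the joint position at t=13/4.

  seg 0: a=0 b=-58/15 c=0 d=13/15
  seg 1: a=-3 b=-19/15 c=13/5 d=-26/45
  seg 2: a=1 b=-19/15 c=-13/5 d=13/15
S(13/4) = 117/160

Δ: Δ0=-3, Δ1=4/3, Δ2=-3
row 1: diag=8, rhs=26; c'=3/8, d'=13/4
row 2: denom=8−3·3/8=55/8; d'=(-26−3·13/4)/(55/8)=-26/5
back: M2=-26/5
back: M1=13/4−3/8·-26/5=26/5
M: M0=0, M1=26/5, M2=-26/5, M3=0
seg 0: a=0, c=M0/2=0, d=(M1−M0)/(6·1)=13/15, b=Δ0−h0·(2M0+M1)/6=-58/15
seg 1: a=-3, c=M1/2=13/5, d=(M2−M1)/(6·3)=-26/45, b=Δ1−h1·(2M1+M2)/6=-19/15
seg 2: a=1, c=M2/2=-13/5, d=(M3−M2)/(6·1)=13/15, b=Δ2−h2·(2M2+M3)/6=-19/15
t_q=13/4 → seg 1, τ=9/4; S=-3+-19/15·τ+13/5·τ²+-26/45·τ³=117/160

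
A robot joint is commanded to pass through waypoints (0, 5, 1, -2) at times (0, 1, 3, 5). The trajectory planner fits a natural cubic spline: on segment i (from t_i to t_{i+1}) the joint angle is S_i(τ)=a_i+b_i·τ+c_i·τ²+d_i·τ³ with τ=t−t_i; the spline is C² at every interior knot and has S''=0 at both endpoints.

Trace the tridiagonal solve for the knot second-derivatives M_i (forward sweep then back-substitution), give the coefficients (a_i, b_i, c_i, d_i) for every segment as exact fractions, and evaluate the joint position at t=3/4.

Δ: Δ0=5, Δ1=-2, Δ2=-3/2
row 1: diag=6, rhs=-42; c'=1/3, d'=-7
row 2: denom=8−2·1/3=22/3; d'=(3−2·-7)/(22/3)=51/22
back: M2=51/22
back: M1=-7−1/3·51/22=-171/22
M: M0=0, M1=-171/22, M2=51/22, M3=0
seg 0: a=0, c=M0/2=0, d=(M1−M0)/(6·1)=-57/44, b=Δ0−h0·(2M0+M1)/6=277/44
seg 1: a=5, c=M1/2=-171/44, d=(M2−M1)/(6·2)=37/44, b=Δ1−h1·(2M1+M2)/6=53/22
seg 2: a=1, c=M2/2=51/44, d=(M3−M2)/(6·2)=-17/88, b=Δ2−h2·(2M2+M3)/6=-67/22
t_q=3/4 → seg 0, τ=3/4; S=0+277/44·τ+0·τ²+-57/44·τ³=11757/2816

  seg 0: a=0 b=277/44 c=0 d=-57/44
  seg 1: a=5 b=53/22 c=-171/44 d=37/44
  seg 2: a=1 b=-67/22 c=51/44 d=-17/88
S(3/4) = 11757/2816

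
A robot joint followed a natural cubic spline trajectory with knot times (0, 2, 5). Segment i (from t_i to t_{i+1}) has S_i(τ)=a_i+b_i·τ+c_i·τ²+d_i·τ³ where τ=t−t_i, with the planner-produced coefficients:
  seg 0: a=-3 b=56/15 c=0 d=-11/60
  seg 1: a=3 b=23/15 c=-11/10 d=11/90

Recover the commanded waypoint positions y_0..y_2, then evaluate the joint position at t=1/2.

y_0 = S_0(0) = a_0 = -3
y_1 = S_1(0) = a_1 = 3
y_2 = S_1(3) = 1
t_q=1/2 is in segment 0 (τ=1/2); S_0(τ)=-37/32

y_0=-3 y_1=3 y_2=1
S(1/2) = -37/32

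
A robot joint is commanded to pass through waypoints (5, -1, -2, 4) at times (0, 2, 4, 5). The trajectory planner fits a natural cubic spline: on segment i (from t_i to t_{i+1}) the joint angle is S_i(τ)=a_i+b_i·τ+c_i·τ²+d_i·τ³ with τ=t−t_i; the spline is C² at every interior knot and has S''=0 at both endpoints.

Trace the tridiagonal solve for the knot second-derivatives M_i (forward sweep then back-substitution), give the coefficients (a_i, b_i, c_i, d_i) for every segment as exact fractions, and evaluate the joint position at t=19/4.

  seg 0: a=5 b=-34/11 c=0 d=1/44
  seg 1: a=-1 b=-31/11 c=3/22 d=45/88
  seg 2: a=-2 b=85/22 c=141/44 d=-47/44
S(19/4) = 6335/2816

Δ: Δ0=-3, Δ1=-1/2, Δ2=6
row 1: diag=8, rhs=15; c'=1/4, d'=15/8
row 2: denom=6−2·1/4=11/2; d'=(39−2·15/8)/(11/2)=141/22
back: M2=141/22
back: M1=15/8−1/4·141/22=3/11
M: M0=0, M1=3/11, M2=141/22, M3=0
seg 0: a=5, c=M0/2=0, d=(M1−M0)/(6·2)=1/44, b=Δ0−h0·(2M0+M1)/6=-34/11
seg 1: a=-1, c=M1/2=3/22, d=(M2−M1)/(6·2)=45/88, b=Δ1−h1·(2M1+M2)/6=-31/11
seg 2: a=-2, c=M2/2=141/44, d=(M3−M2)/(6·1)=-47/44, b=Δ2−h2·(2M2+M3)/6=85/22
t_q=19/4 → seg 2, τ=3/4; S=-2+85/22·τ+141/44·τ²+-47/44·τ³=6335/2816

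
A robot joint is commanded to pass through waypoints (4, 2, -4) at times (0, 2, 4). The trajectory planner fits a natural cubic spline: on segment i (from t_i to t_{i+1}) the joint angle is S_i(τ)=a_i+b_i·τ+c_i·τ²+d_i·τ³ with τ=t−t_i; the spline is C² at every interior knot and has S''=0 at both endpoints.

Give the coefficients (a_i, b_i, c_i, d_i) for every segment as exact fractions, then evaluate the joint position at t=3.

Δ: Δ0=-1, Δ1=-3
row 1: diag=8, rhs=-12; c'=1/4, d'=-3/2
back: M1=-3/2
M: M0=0, M1=-3/2, M2=0
seg 0: a=4, c=M0/2=0, d=(M1−M0)/(6·2)=-1/8, b=Δ0−h0·(2M0+M1)/6=-1/2
seg 1: a=2, c=M1/2=-3/4, d=(M2−M1)/(6·2)=1/8, b=Δ1−h1·(2M1+M2)/6=-2
t_q=3 → seg 1, τ=1; S=2+-2·τ+-3/4·τ²+1/8·τ³=-5/8

  seg 0: a=4 b=-1/2 c=0 d=-1/8
  seg 1: a=2 b=-2 c=-3/4 d=1/8
S(3) = -5/8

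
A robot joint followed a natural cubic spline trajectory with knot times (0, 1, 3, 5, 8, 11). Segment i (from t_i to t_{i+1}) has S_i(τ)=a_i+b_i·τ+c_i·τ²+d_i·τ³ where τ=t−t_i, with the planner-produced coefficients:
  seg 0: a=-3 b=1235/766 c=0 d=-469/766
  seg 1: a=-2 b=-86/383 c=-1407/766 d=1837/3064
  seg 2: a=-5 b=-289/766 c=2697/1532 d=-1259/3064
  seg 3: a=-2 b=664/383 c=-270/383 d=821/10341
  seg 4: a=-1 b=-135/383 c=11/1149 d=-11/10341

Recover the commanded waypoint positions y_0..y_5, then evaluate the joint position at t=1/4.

y_0 = S_0(0) = a_0 = -3
y_1 = S_1(0) = a_1 = -2
y_2 = S_2(0) = a_2 = -5
y_3 = S_3(0) = a_3 = -2
y_4 = S_4(0) = a_4 = -1
y_5 = S_4(3) = -2
t_q=1/4 is in segment 0 (τ=1/4); S_0(τ)=-127781/49024

y_0=-3 y_1=-2 y_2=-5 y_3=-2 y_4=-1 y_5=-2
S(1/4) = -127781/49024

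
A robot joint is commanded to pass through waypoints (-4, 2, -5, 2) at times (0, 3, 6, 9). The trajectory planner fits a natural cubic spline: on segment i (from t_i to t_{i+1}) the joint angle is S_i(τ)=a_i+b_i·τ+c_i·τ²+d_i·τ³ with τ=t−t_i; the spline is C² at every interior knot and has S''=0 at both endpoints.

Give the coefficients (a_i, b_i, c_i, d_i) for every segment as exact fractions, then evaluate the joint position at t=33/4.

Δ: Δ0=2, Δ1=-7/3, Δ2=7/3
row 1: diag=12, rhs=-26; c'=1/4, d'=-13/6
row 2: denom=12−3·1/4=45/4; d'=(28−3·-13/6)/(45/4)=46/15
back: M2=46/15
back: M1=-13/6−1/4·46/15=-44/15
M: M0=0, M1=-44/15, M2=46/15, M3=0
seg 0: a=-4, c=M0/2=0, d=(M1−M0)/(6·3)=-22/135, b=Δ0−h0·(2M0+M1)/6=52/15
seg 1: a=2, c=M1/2=-22/15, d=(M2−M1)/(6·3)=1/3, b=Δ1−h1·(2M1+M2)/6=-14/15
seg 2: a=-5, c=M2/2=23/15, d=(M3−M2)/(6·3)=-23/135, b=Δ2−h2·(2M2+M3)/6=-11/15
t_q=33/4 → seg 2, τ=9/4; S=-5+-11/15·τ+23/15·τ²+-23/135·τ³=-53/64

  seg 0: a=-4 b=52/15 c=0 d=-22/135
  seg 1: a=2 b=-14/15 c=-22/15 d=1/3
  seg 2: a=-5 b=-11/15 c=23/15 d=-23/135
S(33/4) = -53/64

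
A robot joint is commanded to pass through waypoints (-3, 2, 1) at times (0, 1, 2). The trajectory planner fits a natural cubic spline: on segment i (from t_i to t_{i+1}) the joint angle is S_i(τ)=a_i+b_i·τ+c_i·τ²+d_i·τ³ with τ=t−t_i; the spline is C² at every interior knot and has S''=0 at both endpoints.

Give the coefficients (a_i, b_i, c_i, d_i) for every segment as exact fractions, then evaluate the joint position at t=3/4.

Δ: Δ0=5, Δ1=-1
row 1: diag=4, rhs=-36; c'=1/4, d'=-9
back: M1=-9
M: M0=0, M1=-9, M2=0
seg 0: a=-3, c=M0/2=0, d=(M1−M0)/(6·1)=-3/2, b=Δ0−h0·(2M0+M1)/6=13/2
seg 1: a=2, c=M1/2=-9/2, d=(M2−M1)/(6·1)=3/2, b=Δ1−h1·(2M1+M2)/6=2
t_q=3/4 → seg 0, τ=3/4; S=-3+13/2·τ+0·τ²+-3/2·τ³=159/128

  seg 0: a=-3 b=13/2 c=0 d=-3/2
  seg 1: a=2 b=2 c=-9/2 d=3/2
S(3/4) = 159/128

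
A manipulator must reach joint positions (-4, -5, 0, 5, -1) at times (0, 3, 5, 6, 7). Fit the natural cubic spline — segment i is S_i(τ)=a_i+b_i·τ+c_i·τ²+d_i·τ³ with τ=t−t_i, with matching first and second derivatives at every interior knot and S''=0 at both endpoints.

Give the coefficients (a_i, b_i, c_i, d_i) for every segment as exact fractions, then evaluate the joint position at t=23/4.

Δ: Δ0=-1/3, Δ1=5/2, Δ2=5, Δ3=-6
row 1: diag=10, rhs=17; c'=1/5, d'=17/10
row 2: denom=6−2·1/5=28/5; d'=(15−2·17/10)/(28/5)=29/14
row 3: denom=4−1·5/28=107/28; d'=(-66−1·29/14)/(107/28)=-1906/107
back: M3=-1906/107
back: M2=29/14−5/28·-1906/107=562/107
back: M1=17/10−1/5·562/107=139/214
M: M0=0, M1=139/214, M2=562/107, M3=-1906/107, M4=0
seg 0: a=-4, c=M0/2=0, d=(M1−M0)/(6·3)=139/3852, b=Δ0−h0·(2M0+M1)/6=-845/1284
seg 1: a=-5, c=M1/2=139/428, d=(M2−M1)/(6·2)=985/2568, b=Δ1−h1·(2M1+M2)/6=203/642
seg 2: a=0, c=M2/2=281/107, d=(M3−M2)/(6·1)=-1234/321, b=Δ2−h2·(2M2+M3)/6=1996/321
seg 3: a=5, c=M3/2=-953/107, d=(M4−M3)/(6·1)=953/321, b=Δ3−h3·(2M3+M4)/6=-20/321
t_q=23/4 → seg 2, τ=3/4; S=0+1996/321·τ+281/107·τ²+-1234/321·τ³=15473/3424

  seg 0: a=-4 b=-845/1284 c=0 d=139/3852
  seg 1: a=-5 b=203/642 c=139/428 d=985/2568
  seg 2: a=0 b=1996/321 c=281/107 d=-1234/321
  seg 3: a=5 b=-20/321 c=-953/107 d=953/321
S(23/4) = 15473/3424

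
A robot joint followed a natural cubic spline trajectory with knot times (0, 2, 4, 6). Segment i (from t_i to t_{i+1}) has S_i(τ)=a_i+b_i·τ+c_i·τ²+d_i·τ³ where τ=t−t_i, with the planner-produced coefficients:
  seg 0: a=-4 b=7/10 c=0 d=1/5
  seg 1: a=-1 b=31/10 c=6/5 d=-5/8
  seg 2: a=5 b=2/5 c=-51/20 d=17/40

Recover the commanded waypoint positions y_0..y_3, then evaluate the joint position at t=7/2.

y_0=-4 y_1=-1 y_2=5 y_3=-1
S(7/2) = 1357/320

y_0 = S_0(0) = a_0 = -4
y_1 = S_1(0) = a_1 = -1
y_2 = S_2(0) = a_2 = 5
y_3 = S_2(2) = -1
t_q=7/2 is in segment 1 (τ=3/2); S_1(τ)=1357/320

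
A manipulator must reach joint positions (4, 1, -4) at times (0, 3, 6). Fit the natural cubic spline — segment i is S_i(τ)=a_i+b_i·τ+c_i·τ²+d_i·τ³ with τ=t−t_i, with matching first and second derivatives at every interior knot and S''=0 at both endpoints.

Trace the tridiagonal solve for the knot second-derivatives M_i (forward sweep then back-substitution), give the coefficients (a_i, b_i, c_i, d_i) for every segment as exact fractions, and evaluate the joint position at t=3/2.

Δ: Δ0=-1, Δ1=-5/3
row 1: diag=12, rhs=-4; c'=1/4, d'=-1/3
back: M1=-1/3
M: M0=0, M1=-1/3, M2=0
seg 0: a=4, c=M0/2=0, d=(M1−M0)/(6·3)=-1/54, b=Δ0−h0·(2M0+M1)/6=-5/6
seg 1: a=1, c=M1/2=-1/6, d=(M2−M1)/(6·3)=1/54, b=Δ1−h1·(2M1+M2)/6=-4/3
t_q=3/2 → seg 0, τ=3/2; S=4+-5/6·τ+0·τ²+-1/54·τ³=43/16

  seg 0: a=4 b=-5/6 c=0 d=-1/54
  seg 1: a=1 b=-4/3 c=-1/6 d=1/54
S(3/2) = 43/16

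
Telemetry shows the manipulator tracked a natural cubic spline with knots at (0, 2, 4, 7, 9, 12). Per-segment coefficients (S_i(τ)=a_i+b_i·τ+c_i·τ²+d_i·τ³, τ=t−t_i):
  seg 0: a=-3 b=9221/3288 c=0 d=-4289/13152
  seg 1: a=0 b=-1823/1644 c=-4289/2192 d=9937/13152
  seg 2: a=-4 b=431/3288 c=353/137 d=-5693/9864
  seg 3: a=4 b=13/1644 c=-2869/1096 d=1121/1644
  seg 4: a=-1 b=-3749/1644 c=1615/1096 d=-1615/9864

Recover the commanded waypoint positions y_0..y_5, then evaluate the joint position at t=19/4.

y_0=-3 y_1=0 y_2=-4 y_3=4 y_4=-1 y_5=1
S(19/4) = -189095/70144

y_0 = S_0(0) = a_0 = -3
y_1 = S_1(0) = a_1 = 0
y_2 = S_2(0) = a_2 = -4
y_3 = S_3(0) = a_3 = 4
y_4 = S_4(0) = a_4 = -1
y_5 = S_4(3) = 1
t_q=19/4 is in segment 2 (τ=3/4); S_2(τ)=-189095/70144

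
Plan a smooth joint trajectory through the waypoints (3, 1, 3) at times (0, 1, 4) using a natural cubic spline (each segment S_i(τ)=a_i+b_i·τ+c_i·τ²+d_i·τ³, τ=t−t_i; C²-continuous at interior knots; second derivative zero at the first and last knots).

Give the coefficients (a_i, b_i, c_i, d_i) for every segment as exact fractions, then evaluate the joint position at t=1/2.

Δ: Δ0=-2, Δ1=2/3
row 1: diag=8, rhs=16; c'=3/8, d'=2
back: M1=2
M: M0=0, M1=2, M2=0
seg 0: a=3, c=M0/2=0, d=(M1−M0)/(6·1)=1/3, b=Δ0−h0·(2M0+M1)/6=-7/3
seg 1: a=1, c=M1/2=1, d=(M2−M1)/(6·3)=-1/9, b=Δ1−h1·(2M1+M2)/6=-4/3
t_q=1/2 → seg 0, τ=1/2; S=3+-7/3·τ+0·τ²+1/3·τ³=15/8

  seg 0: a=3 b=-7/3 c=0 d=1/3
  seg 1: a=1 b=-4/3 c=1 d=-1/9
S(1/2) = 15/8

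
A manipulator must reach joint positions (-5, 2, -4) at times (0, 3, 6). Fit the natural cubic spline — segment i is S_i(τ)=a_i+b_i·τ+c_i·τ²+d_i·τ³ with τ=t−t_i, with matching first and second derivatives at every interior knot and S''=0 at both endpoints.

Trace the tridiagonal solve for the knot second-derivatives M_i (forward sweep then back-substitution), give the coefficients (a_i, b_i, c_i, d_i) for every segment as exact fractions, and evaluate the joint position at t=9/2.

Δ: Δ0=7/3, Δ1=-2
row 1: diag=12, rhs=-26; c'=1/4, d'=-13/6
back: M1=-13/6
M: M0=0, M1=-13/6, M2=0
seg 0: a=-5, c=M0/2=0, d=(M1−M0)/(6·3)=-13/108, b=Δ0−h0·(2M0+M1)/6=41/12
seg 1: a=2, c=M1/2=-13/12, d=(M2−M1)/(6·3)=13/108, b=Δ1−h1·(2M1+M2)/6=1/6
t_q=9/2 → seg 1, τ=3/2; S=2+1/6·τ+-13/12·τ²+13/108·τ³=7/32

  seg 0: a=-5 b=41/12 c=0 d=-13/108
  seg 1: a=2 b=1/6 c=-13/12 d=13/108
S(9/2) = 7/32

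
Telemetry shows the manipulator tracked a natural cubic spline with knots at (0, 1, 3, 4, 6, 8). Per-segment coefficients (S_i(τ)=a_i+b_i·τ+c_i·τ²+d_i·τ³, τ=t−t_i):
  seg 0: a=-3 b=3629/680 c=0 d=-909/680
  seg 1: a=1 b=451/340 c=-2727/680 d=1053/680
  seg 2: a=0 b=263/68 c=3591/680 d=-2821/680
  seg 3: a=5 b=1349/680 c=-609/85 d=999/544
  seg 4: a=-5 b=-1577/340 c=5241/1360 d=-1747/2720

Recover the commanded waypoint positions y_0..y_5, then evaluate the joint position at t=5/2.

y_0 = S_0(0) = a_0 = -3
y_1 = S_1(0) = a_1 = 1
y_2 = S_2(0) = a_2 = 0
y_3 = S_3(0) = a_3 = 5
y_4 = S_4(0) = a_4 = -5
y_5 = S_4(2) = -4
t_q=5/2 is in segment 1 (τ=3/2); S_1(τ)=-4391/5440

y_0=-3 y_1=1 y_2=0 y_3=5 y_4=-5 y_5=-4
S(5/2) = -4391/5440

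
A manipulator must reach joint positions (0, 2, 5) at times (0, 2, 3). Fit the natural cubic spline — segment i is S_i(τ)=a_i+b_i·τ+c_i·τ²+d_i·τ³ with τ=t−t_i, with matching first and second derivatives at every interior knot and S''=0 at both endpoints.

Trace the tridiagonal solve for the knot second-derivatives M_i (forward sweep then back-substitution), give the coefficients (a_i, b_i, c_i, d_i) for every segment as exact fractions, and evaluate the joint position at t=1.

  seg 0: a=0 b=1/3 c=0 d=1/6
  seg 1: a=2 b=7/3 c=1 d=-1/3
S(1) = 1/2

Δ: Δ0=1, Δ1=3
row 1: diag=6, rhs=12; c'=1/6, d'=2
back: M1=2
M: M0=0, M1=2, M2=0
seg 0: a=0, c=M0/2=0, d=(M1−M0)/(6·2)=1/6, b=Δ0−h0·(2M0+M1)/6=1/3
seg 1: a=2, c=M1/2=1, d=(M2−M1)/(6·1)=-1/3, b=Δ1−h1·(2M1+M2)/6=7/3
t_q=1 → seg 0, τ=1; S=0+1/3·τ+0·τ²+1/6·τ³=1/2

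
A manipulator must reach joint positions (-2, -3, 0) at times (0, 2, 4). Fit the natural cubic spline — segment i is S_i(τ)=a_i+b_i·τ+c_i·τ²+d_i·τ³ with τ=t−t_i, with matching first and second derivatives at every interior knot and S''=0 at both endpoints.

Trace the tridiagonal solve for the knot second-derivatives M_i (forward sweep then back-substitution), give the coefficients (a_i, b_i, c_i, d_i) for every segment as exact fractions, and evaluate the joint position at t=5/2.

Δ: Δ0=-1/2, Δ1=3/2
row 1: diag=8, rhs=12; c'=1/4, d'=3/2
back: M1=3/2
M: M0=0, M1=3/2, M2=0
seg 0: a=-2, c=M0/2=0, d=(M1−M0)/(6·2)=1/8, b=Δ0−h0·(2M0+M1)/6=-1
seg 1: a=-3, c=M1/2=3/4, d=(M2−M1)/(6·2)=-1/8, b=Δ1−h1·(2M1+M2)/6=1/2
t_q=5/2 → seg 1, τ=1/2; S=-3+1/2·τ+3/4·τ²+-1/8·τ³=-165/64

  seg 0: a=-2 b=-1 c=0 d=1/8
  seg 1: a=-3 b=1/2 c=3/4 d=-1/8
S(5/2) = -165/64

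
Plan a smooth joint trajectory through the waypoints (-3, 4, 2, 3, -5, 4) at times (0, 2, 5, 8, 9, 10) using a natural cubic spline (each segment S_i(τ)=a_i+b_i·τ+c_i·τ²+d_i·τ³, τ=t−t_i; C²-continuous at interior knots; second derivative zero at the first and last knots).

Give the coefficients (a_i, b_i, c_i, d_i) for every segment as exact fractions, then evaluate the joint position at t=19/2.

  seg 0: a=-3 b=29351/6162 c=0 d=-973/3081
  seg 1: a=4 b=5999/6162 c=-1946/1027 d=71/158
  seg 2: a=2 b=5353/3081 c=4415/2054 d=-16129/18486
  seg 3: a=3 b=-54985/6162 c=-5857/1027 d=40831/6162
  seg 4: a=-5 b=-1388/3081 c=29117/2054 d=-29117/6162
S(19/2) = -37333/16432

Δ: Δ0=7/2, Δ1=-2/3, Δ2=1/3, Δ3=-8, Δ4=9
row 1: diag=10, rhs=-25; c'=3/10, d'=-5/2
row 2: denom=12−3·3/10=111/10; d'=(6−3·-5/2)/(111/10)=45/37
row 3: denom=8−3·10/37=266/37; d'=(-50−3·45/37)/(266/37)=-1985/266
row 4: denom=4−1·37/266=1027/266; d'=(102−1·-1985/266)/(1027/266)=29117/1027
back: M4=29117/1027
back: M3=-1985/266−37/266·29117/1027=-11714/1027
back: M2=45/37−10/37·-11714/1027=4415/1027
back: M1=-5/2−3/10·4415/1027=-3892/1027
M: M0=0, M1=-3892/1027, M2=4415/1027, M3=-11714/1027, M4=29117/1027, M5=0
seg 0: a=-3, c=M0/2=0, d=(M1−M0)/(6·2)=-973/3081, b=Δ0−h0·(2M0+M1)/6=29351/6162
seg 1: a=4, c=M1/2=-1946/1027, d=(M2−M1)/(6·3)=71/158, b=Δ1−h1·(2M1+M2)/6=5999/6162
seg 2: a=2, c=M2/2=4415/2054, d=(M3−M2)/(6·3)=-16129/18486, b=Δ2−h2·(2M2+M3)/6=5353/3081
seg 3: a=3, c=M3/2=-5857/1027, d=(M4−M3)/(6·1)=40831/6162, b=Δ3−h3·(2M3+M4)/6=-54985/6162
seg 4: a=-5, c=M4/2=29117/2054, d=(M5−M4)/(6·1)=-29117/6162, b=Δ4−h4·(2M4+M5)/6=-1388/3081
t_q=19/2 → seg 4, τ=1/2; S=-5+-1388/3081·τ+29117/2054·τ²+-29117/6162·τ³=-37333/16432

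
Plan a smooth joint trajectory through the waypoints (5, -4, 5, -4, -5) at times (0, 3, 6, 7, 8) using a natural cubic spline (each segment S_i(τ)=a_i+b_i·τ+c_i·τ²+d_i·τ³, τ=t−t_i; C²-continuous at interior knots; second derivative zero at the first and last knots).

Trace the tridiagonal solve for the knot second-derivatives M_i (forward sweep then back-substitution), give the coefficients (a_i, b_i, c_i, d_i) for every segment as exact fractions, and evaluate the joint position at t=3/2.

Δ: Δ0=-3, Δ1=3, Δ2=-9, Δ3=-1
row 1: diag=12, rhs=36; c'=1/4, d'=3
row 2: denom=8−3·1/4=29/4; d'=(-72−3·3)/(29/4)=-324/29
row 3: denom=4−1·4/29=112/29; d'=(48−1·-324/29)/(112/29)=429/28
back: M3=429/28
back: M2=-324/29−4/29·429/28=-93/7
back: M1=3−1/4·-93/7=177/28
M: M0=0, M1=177/28, M2=-93/7, M3=429/28, M4=0
seg 0: a=5, c=M0/2=0, d=(M1−M0)/(6·3)=59/168, b=Δ0−h0·(2M0+M1)/6=-345/56
seg 1: a=-4, c=M1/2=177/56, d=(M2−M1)/(6·3)=-61/56, b=Δ1−h1·(2M1+M2)/6=93/28
seg 2: a=5, c=M2/2=-93/14, d=(M3−M2)/(6·1)=267/56, b=Δ2−h2·(2M2+M3)/6=-57/8
seg 3: a=-4, c=M3/2=429/56, d=(M4−M3)/(6·1)=-143/56, b=Δ3−h3·(2M3+M4)/6=-171/28
t_q=3/2 → seg 0, τ=3/2; S=5+-345/56·τ+0·τ²+59/168·τ³=-1369/448

  seg 0: a=5 b=-345/56 c=0 d=59/168
  seg 1: a=-4 b=93/28 c=177/56 d=-61/56
  seg 2: a=5 b=-57/8 c=-93/14 d=267/56
  seg 3: a=-4 b=-171/28 c=429/56 d=-143/56
S(3/2) = -1369/448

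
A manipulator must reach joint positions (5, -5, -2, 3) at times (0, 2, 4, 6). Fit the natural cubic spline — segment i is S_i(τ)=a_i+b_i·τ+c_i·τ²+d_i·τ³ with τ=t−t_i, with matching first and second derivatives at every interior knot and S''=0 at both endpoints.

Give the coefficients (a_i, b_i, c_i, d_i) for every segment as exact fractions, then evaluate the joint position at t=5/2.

  seg 0: a=5 b=-20/3 c=0 d=5/12
  seg 1: a=-5 b=-5/3 c=5/2 d=-11/24
  seg 2: a=-2 b=17/6 c=-1/4 d=1/24
S(5/2) = -337/64

Δ: Δ0=-5, Δ1=3/2, Δ2=5/2
row 1: diag=8, rhs=39; c'=1/4, d'=39/8
row 2: denom=8−2·1/4=15/2; d'=(6−2·39/8)/(15/2)=-1/2
back: M2=-1/2
back: M1=39/8−1/4·-1/2=5
M: M0=0, M1=5, M2=-1/2, M3=0
seg 0: a=5, c=M0/2=0, d=(M1−M0)/(6·2)=5/12, b=Δ0−h0·(2M0+M1)/6=-20/3
seg 1: a=-5, c=M1/2=5/2, d=(M2−M1)/(6·2)=-11/24, b=Δ1−h1·(2M1+M2)/6=-5/3
seg 2: a=-2, c=M2/2=-1/4, d=(M3−M2)/(6·2)=1/24, b=Δ2−h2·(2M2+M3)/6=17/6
t_q=5/2 → seg 1, τ=1/2; S=-5+-5/3·τ+5/2·τ²+-11/24·τ³=-337/64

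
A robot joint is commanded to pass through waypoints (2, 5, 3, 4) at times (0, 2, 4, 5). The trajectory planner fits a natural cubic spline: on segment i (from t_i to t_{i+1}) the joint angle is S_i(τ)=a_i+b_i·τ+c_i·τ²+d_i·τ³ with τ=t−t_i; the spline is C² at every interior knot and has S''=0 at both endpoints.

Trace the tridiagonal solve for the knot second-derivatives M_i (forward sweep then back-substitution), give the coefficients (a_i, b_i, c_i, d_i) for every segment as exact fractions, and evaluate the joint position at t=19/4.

Δ: Δ0=3/2, Δ1=-1, Δ2=1
row 1: diag=8, rhs=-15; c'=1/4, d'=-15/8
row 2: denom=6−2·1/4=11/2; d'=(12−2·-15/8)/(11/2)=63/22
back: M2=63/22
back: M1=-15/8−1/4·63/22=-57/22
M: M0=0, M1=-57/22, M2=63/22, M3=0
seg 0: a=2, c=M0/2=0, d=(M1−M0)/(6·2)=-19/88, b=Δ0−h0·(2M0+M1)/6=26/11
seg 1: a=5, c=M1/2=-57/44, d=(M2−M1)/(6·2)=5/11, b=Δ1−h1·(2M1+M2)/6=-5/22
seg 2: a=3, c=M2/2=63/44, d=(M3−M2)/(6·1)=-21/44, b=Δ2−h2·(2M2+M3)/6=1/22
t_q=19/4 → seg 2, τ=3/4; S=3+1/22·τ+63/44·τ²+-21/44·τ³=10245/2816

  seg 0: a=2 b=26/11 c=0 d=-19/88
  seg 1: a=5 b=-5/22 c=-57/44 d=5/11
  seg 2: a=3 b=1/22 c=63/44 d=-21/44
S(19/4) = 10245/2816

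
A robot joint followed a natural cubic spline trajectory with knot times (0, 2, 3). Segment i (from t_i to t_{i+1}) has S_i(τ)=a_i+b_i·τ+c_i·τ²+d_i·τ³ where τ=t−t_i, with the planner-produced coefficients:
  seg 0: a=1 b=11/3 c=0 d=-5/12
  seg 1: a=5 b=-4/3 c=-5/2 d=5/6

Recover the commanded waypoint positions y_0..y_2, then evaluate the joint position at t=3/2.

y_0 = S_0(0) = a_0 = 1
y_1 = S_1(0) = a_1 = 5
y_2 = S_1(1) = 2
t_q=3/2 is in segment 0 (τ=3/2); S_0(τ)=163/32

y_0=1 y_1=5 y_2=2
S(3/2) = 163/32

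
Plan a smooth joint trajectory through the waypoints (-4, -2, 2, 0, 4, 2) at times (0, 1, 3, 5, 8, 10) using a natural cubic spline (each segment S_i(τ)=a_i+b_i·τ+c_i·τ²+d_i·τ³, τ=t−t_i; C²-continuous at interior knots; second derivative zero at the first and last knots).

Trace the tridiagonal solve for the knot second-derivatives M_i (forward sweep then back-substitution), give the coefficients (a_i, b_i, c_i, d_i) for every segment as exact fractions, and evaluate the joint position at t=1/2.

  seg 0: a=-4 b=10291/5646 c=0 d=1001/5646
  seg 1: a=-2 b=6647/2823 c=1001/1882 d=-1001/2823
  seg 2: a=2 b=641/2823 c=-3003/1882 d=5545/11292
  seg 3: a=0 b=-742/2823 c=1271/941 d=-2311/8469
  seg 4: a=4 b=1337/2823 c=-1040/941 d=520/2823
S(1/2) = -46169/15056

Δ: Δ0=2, Δ1=2, Δ2=-1, Δ3=4/3, Δ4=-1
row 1: diag=6, rhs=0; c'=1/3, d'=0
row 2: denom=8−2·1/3=22/3; d'=(-18−2·0)/(22/3)=-27/11
row 3: denom=10−2·3/11=104/11; d'=(14−2·-27/11)/(104/11)=2
row 4: denom=10−3·33/104=941/104; d'=(-14−3·2)/(941/104)=-2080/941
back: M4=-2080/941
back: M3=2−33/104·-2080/941=2542/941
back: M2=-27/11−3/11·2542/941=-3003/941
back: M1=0−1/3·-3003/941=1001/941
M: M0=0, M1=1001/941, M2=-3003/941, M3=2542/941, M4=-2080/941, M5=0
seg 0: a=-4, c=M0/2=0, d=(M1−M0)/(6·1)=1001/5646, b=Δ0−h0·(2M0+M1)/6=10291/5646
seg 1: a=-2, c=M1/2=1001/1882, d=(M2−M1)/(6·2)=-1001/2823, b=Δ1−h1·(2M1+M2)/6=6647/2823
seg 2: a=2, c=M2/2=-3003/1882, d=(M3−M2)/(6·2)=5545/11292, b=Δ2−h2·(2M2+M3)/6=641/2823
seg 3: a=0, c=M3/2=1271/941, d=(M4−M3)/(6·3)=-2311/8469, b=Δ3−h3·(2M3+M4)/6=-742/2823
seg 4: a=4, c=M4/2=-1040/941, d=(M5−M4)/(6·2)=520/2823, b=Δ4−h4·(2M4+M5)/6=1337/2823
t_q=1/2 → seg 0, τ=1/2; S=-4+10291/5646·τ+0·τ²+1001/5646·τ³=-46169/15056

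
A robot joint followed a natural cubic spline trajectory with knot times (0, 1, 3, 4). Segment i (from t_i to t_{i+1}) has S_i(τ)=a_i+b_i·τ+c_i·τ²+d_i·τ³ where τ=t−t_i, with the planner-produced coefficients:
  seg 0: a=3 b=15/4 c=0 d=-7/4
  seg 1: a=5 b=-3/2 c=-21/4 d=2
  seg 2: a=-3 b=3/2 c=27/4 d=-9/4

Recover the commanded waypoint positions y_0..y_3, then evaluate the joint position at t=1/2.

y_0 = S_0(0) = a_0 = 3
y_1 = S_1(0) = a_1 = 5
y_2 = S_2(0) = a_2 = -3
y_3 = S_2(1) = 3
t_q=1/2 is in segment 0 (τ=1/2); S_0(τ)=149/32

y_0=3 y_1=5 y_2=-3 y_3=3
S(1/2) = 149/32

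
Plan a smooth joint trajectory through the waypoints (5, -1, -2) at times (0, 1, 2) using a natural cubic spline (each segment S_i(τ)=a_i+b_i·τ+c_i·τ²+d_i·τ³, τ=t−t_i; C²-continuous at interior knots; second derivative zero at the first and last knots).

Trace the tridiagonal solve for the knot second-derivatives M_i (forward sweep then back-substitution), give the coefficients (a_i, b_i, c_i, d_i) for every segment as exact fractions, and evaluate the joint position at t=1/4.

  seg 0: a=5 b=-29/4 c=0 d=5/4
  seg 1: a=-1 b=-7/2 c=15/4 d=-5/4
S(1/4) = 821/256

Δ: Δ0=-6, Δ1=-1
row 1: diag=4, rhs=30; c'=1/4, d'=15/2
back: M1=15/2
M: M0=0, M1=15/2, M2=0
seg 0: a=5, c=M0/2=0, d=(M1−M0)/(6·1)=5/4, b=Δ0−h0·(2M0+M1)/6=-29/4
seg 1: a=-1, c=M1/2=15/4, d=(M2−M1)/(6·1)=-5/4, b=Δ1−h1·(2M1+M2)/6=-7/2
t_q=1/4 → seg 0, τ=1/4; S=5+-29/4·τ+0·τ²+5/4·τ³=821/256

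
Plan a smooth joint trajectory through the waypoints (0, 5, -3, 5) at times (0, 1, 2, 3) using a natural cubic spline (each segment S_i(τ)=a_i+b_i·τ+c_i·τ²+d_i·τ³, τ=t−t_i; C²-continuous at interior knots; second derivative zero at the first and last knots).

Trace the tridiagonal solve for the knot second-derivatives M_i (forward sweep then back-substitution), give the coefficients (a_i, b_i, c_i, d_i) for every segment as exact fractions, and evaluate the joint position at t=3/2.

  seg 0: a=0 b=143/15 c=0 d=-68/15
  seg 1: a=5 b=-61/15 c=-68/5 d=29/3
  seg 2: a=-3 b=-34/15 c=77/5 d=-77/15
S(3/2) = 31/40

Δ: Δ0=5, Δ1=-8, Δ2=8
row 1: diag=4, rhs=-78; c'=1/4, d'=-39/2
row 2: denom=4−1·1/4=15/4; d'=(96−1·-39/2)/(15/4)=154/5
back: M2=154/5
back: M1=-39/2−1/4·154/5=-136/5
M: M0=0, M1=-136/5, M2=154/5, M3=0
seg 0: a=0, c=M0/2=0, d=(M1−M0)/(6·1)=-68/15, b=Δ0−h0·(2M0+M1)/6=143/15
seg 1: a=5, c=M1/2=-68/5, d=(M2−M1)/(6·1)=29/3, b=Δ1−h1·(2M1+M2)/6=-61/15
seg 2: a=-3, c=M2/2=77/5, d=(M3−M2)/(6·1)=-77/15, b=Δ2−h2·(2M2+M3)/6=-34/15
t_q=3/2 → seg 1, τ=1/2; S=5+-61/15·τ+-68/5·τ²+29/3·τ³=31/40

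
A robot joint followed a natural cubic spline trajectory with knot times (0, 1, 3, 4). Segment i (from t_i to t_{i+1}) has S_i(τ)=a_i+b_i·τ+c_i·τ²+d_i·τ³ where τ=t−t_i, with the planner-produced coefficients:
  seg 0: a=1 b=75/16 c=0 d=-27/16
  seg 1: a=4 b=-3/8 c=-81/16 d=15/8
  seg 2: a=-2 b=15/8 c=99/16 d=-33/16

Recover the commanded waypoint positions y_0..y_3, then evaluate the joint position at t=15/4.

y_0=1 y_1=4 y_2=-2 y_3=4
S(15/4) = 2065/1024

y_0 = S_0(0) = a_0 = 1
y_1 = S_1(0) = a_1 = 4
y_2 = S_2(0) = a_2 = -2
y_3 = S_2(1) = 4
t_q=15/4 is in segment 2 (τ=3/4); S_2(τ)=2065/1024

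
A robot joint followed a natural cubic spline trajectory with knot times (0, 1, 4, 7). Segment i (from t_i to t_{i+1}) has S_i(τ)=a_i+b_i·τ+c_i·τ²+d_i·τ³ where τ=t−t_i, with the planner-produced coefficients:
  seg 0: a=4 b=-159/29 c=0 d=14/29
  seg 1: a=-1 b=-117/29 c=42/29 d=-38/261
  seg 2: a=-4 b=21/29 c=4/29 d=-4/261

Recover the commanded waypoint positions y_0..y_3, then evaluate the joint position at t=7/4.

y_0 = S_0(0) = a_0 = 4
y_1 = S_1(0) = a_1 = -1
y_2 = S_2(0) = a_2 = -4
y_3 = S_2(3) = -1
t_q=7/4 is in segment 1 (τ=3/4); S_1(τ)=-3037/928

y_0=4 y_1=-1 y_2=-4 y_3=-1
S(7/4) = -3037/928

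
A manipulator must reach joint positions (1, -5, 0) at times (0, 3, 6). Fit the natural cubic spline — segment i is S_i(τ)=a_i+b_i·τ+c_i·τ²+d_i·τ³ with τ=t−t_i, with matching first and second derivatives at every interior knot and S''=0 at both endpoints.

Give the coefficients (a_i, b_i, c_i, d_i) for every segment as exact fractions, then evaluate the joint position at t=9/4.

  seg 0: a=1 b=-35/12 c=0 d=11/108
  seg 1: a=-5 b=-1/6 c=11/12 d=-11/108
S(9/4) = -1127/256

Δ: Δ0=-2, Δ1=5/3
row 1: diag=12, rhs=22; c'=1/4, d'=11/6
back: M1=11/6
M: M0=0, M1=11/6, M2=0
seg 0: a=1, c=M0/2=0, d=(M1−M0)/(6·3)=11/108, b=Δ0−h0·(2M0+M1)/6=-35/12
seg 1: a=-5, c=M1/2=11/12, d=(M2−M1)/(6·3)=-11/108, b=Δ1−h1·(2M1+M2)/6=-1/6
t_q=9/4 → seg 0, τ=9/4; S=1+-35/12·τ+0·τ²+11/108·τ³=-1127/256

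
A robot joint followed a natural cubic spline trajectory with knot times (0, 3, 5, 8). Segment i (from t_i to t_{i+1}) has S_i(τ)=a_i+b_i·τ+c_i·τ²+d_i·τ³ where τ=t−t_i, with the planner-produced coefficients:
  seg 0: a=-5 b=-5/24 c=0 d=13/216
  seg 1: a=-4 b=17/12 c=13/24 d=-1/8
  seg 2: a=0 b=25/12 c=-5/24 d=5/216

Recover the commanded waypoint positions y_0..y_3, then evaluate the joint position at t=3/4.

y_0=-5 y_1=-4 y_2=0 y_3=5
S(3/4) = -2627/512

y_0 = S_0(0) = a_0 = -5
y_1 = S_1(0) = a_1 = -4
y_2 = S_2(0) = a_2 = 0
y_3 = S_2(3) = 5
t_q=3/4 is in segment 0 (τ=3/4); S_0(τ)=-2627/512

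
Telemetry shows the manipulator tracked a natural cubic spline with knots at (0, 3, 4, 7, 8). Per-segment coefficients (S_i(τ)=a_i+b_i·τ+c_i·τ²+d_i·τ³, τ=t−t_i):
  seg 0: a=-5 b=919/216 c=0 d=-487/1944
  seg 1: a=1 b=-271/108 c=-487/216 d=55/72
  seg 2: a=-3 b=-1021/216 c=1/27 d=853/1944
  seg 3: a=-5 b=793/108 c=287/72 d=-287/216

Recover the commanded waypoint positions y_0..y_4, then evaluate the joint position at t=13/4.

y_0=-5 y_1=1 y_2=-3 y_3=-5 y_4=5
S(13/4) = 1123/4608

y_0 = S_0(0) = a_0 = -5
y_1 = S_1(0) = a_1 = 1
y_2 = S_2(0) = a_2 = -3
y_3 = S_3(0) = a_3 = -5
y_4 = S_3(1) = 5
t_q=13/4 is in segment 1 (τ=1/4); S_1(τ)=1123/4608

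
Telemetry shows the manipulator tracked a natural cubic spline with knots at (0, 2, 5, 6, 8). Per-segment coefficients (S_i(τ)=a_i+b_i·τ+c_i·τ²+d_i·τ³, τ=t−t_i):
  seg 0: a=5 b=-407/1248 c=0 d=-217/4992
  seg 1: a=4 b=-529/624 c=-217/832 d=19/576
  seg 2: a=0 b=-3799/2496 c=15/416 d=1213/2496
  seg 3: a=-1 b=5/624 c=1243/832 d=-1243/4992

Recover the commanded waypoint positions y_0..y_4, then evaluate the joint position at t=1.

y_0=5 y_1=4 y_2=0 y_3=-1 y_4=3
S(1) = 7705/1664

y_0 = S_0(0) = a_0 = 5
y_1 = S_1(0) = a_1 = 4
y_2 = S_2(0) = a_2 = 0
y_3 = S_3(0) = a_3 = -1
y_4 = S_3(2) = 3
t_q=1 is in segment 0 (τ=1); S_0(τ)=7705/1664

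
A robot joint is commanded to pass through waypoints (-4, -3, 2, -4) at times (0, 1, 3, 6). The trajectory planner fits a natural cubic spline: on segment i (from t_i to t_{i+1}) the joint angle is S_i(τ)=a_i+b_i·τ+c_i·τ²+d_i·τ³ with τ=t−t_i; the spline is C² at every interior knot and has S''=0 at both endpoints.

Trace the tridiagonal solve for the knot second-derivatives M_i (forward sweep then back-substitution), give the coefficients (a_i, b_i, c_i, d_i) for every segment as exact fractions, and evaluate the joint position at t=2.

Δ: Δ0=1, Δ1=5/2, Δ2=-2
row 1: diag=6, rhs=9; c'=1/3, d'=3/2
row 2: denom=10−2·1/3=28/3; d'=(-27−2·3/2)/(28/3)=-45/14
back: M2=-45/14
back: M1=3/2−1/3·-45/14=18/7
M: M0=0, M1=18/7, M2=-45/14, M3=0
seg 0: a=-4, c=M0/2=0, d=(M1−M0)/(6·1)=3/7, b=Δ0−h0·(2M0+M1)/6=4/7
seg 1: a=-3, c=M1/2=9/7, d=(M2−M1)/(6·2)=-27/56, b=Δ1−h1·(2M1+M2)/6=13/7
seg 2: a=2, c=M2/2=-45/28, d=(M3−M2)/(6·3)=5/28, b=Δ2−h2·(2M2+M3)/6=17/14
t_q=2 → seg 1, τ=1; S=-3+13/7·τ+9/7·τ²+-27/56·τ³=-19/56

  seg 0: a=-4 b=4/7 c=0 d=3/7
  seg 1: a=-3 b=13/7 c=9/7 d=-27/56
  seg 2: a=2 b=17/14 c=-45/28 d=5/28
S(2) = -19/56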